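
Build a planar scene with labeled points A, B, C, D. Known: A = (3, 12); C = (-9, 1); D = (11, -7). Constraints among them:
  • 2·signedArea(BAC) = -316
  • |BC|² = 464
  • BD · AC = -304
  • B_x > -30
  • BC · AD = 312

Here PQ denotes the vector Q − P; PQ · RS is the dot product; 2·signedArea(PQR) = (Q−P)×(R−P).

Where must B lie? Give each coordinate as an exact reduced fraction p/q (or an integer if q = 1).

B = (-29, 9)

1. B_x = -29  [BD · AC = -304 ∩ 2·signedArea(BAC) = -316]
2. B_y = 9  [BD · AC = -304 ∩ 2·signedArea(BAC) = -316]
   → B = (-29, 9)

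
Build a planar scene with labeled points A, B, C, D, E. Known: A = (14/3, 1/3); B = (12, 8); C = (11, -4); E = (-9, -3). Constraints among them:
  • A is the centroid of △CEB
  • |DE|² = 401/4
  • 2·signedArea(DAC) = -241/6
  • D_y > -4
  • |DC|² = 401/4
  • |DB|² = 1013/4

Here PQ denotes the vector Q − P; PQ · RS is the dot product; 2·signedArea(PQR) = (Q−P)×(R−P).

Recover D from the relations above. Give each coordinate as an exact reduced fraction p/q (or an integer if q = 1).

D = (1, -7/2)

1. D_x = 1  [line 13/3·x + 19/3·y + 107/6 = 0 ∩ |DB|² = 1013/4]
2. D_y = -7/2  [line 13/3·x + 19/3·y + 107/6 = 0 ∩ |DB|² = 1013/4]
   → D = (1, -7/2)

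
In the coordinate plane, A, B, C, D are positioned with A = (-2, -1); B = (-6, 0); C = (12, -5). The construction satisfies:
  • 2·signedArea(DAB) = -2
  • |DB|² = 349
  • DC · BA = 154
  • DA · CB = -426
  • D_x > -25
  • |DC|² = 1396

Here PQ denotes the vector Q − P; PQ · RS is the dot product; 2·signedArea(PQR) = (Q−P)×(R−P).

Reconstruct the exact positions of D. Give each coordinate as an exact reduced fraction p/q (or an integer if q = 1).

1. D_x = -24  [2·signedArea(DAB) = -2 ∩ DA · CB = -426]
2. D_y = 5  [2·signedArea(DAB) = -2 ∩ DA · CB = -426]
   → D = (-24, 5)

D = (-24, 5)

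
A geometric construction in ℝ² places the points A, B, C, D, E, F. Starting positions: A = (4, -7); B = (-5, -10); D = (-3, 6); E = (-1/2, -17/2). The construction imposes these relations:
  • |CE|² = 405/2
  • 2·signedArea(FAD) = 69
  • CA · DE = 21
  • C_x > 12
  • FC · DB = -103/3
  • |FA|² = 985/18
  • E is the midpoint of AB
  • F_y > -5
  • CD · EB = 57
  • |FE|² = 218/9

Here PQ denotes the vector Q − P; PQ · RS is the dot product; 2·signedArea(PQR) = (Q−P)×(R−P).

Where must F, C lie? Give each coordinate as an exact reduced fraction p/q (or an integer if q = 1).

C = (13, -4)
F = (-17/6, -25/6)

1. F_x = -17/6  [line -13·x + -7·y + -66 = 0 ∩ |FE|² = 218/9]
2. F_y = -25/6  [line -13·x + -7·y + -66 = 0 ∩ |FE|² = 218/9]
   → F = (-17/6, -25/6)
3. C_x = 13  [CA · DE = 21 ∩ FC · DB = -103/3]
4. C_y = -4  [CA · DE = 21 ∩ FC · DB = -103/3]
   → C = (13, -4)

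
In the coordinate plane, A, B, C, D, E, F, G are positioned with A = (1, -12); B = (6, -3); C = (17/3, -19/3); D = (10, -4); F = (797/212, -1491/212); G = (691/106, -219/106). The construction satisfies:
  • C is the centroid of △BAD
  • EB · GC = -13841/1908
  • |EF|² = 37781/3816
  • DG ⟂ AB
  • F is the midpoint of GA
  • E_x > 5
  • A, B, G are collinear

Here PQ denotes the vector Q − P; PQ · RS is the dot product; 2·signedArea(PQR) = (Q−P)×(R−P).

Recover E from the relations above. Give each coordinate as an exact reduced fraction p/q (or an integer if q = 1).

1. E_x = 35/6  [line 271/318·x + 1357/318·y + 28511/1908 = 0 ∩ |EF|² = 37781/3816]
2. E_y = -14/3  [line 271/318·x + 1357/318·y + 28511/1908 = 0 ∩ |EF|² = 37781/3816]
   → E = (35/6, -14/3)

E = (35/6, -14/3)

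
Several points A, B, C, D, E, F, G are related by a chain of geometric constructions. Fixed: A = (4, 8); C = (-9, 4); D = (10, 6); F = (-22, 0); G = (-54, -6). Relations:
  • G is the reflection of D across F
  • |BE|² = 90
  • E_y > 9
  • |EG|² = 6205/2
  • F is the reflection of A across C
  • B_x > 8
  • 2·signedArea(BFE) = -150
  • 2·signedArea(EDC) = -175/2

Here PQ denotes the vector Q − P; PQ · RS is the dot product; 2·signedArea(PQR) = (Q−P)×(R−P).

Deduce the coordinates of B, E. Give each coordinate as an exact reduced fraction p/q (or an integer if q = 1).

1. E_x = -1/2  [line 2·x + -19·y + 363/2 = 0 ∩ |EG|² = 6205/2]
2. E_y = 19/2  [line 2·x + -19·y + 363/2 = 0 ∩ |EG|² = 6205/2]
   → E = (-1/2, 19/2)
3. B_x = 17/2  [line -19/2·x + 43/2·y + -59 = 0 ∩ |BE|² = 90]
4. B_y = 13/2  [line -19/2·x + 43/2·y + -59 = 0 ∩ |BE|² = 90]
   → B = (17/2, 13/2)

B = (17/2, 13/2)
E = (-1/2, 19/2)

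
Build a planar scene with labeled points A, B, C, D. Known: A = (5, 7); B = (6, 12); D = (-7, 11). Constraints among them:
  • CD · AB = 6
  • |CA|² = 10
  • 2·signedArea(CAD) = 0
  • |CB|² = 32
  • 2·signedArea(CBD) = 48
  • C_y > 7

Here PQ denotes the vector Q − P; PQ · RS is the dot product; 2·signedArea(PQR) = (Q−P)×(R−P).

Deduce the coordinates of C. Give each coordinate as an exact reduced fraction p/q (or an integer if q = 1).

1. C_x = 2  [2·signedArea(CAD) = 0 ∩ 2·signedArea(CBD) = 48]
2. C_y = 8  [2·signedArea(CAD) = 0 ∩ 2·signedArea(CBD) = 48]
   → C = (2, 8)

C = (2, 8)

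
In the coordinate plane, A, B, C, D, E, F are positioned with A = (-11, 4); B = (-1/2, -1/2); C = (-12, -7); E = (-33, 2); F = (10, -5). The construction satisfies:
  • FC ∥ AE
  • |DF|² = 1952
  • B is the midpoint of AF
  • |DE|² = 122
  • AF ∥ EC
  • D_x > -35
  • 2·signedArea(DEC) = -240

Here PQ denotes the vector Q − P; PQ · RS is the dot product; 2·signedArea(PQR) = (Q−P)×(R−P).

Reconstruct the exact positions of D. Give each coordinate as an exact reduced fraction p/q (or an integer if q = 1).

1. D_x = -34  [line 9·x + 21·y + 495 = 0 ∩ |DE|² = 122]
2. D_y = -9  [line 9·x + 21·y + 495 = 0 ∩ |DE|² = 122]
   → D = (-34, -9)

D = (-34, -9)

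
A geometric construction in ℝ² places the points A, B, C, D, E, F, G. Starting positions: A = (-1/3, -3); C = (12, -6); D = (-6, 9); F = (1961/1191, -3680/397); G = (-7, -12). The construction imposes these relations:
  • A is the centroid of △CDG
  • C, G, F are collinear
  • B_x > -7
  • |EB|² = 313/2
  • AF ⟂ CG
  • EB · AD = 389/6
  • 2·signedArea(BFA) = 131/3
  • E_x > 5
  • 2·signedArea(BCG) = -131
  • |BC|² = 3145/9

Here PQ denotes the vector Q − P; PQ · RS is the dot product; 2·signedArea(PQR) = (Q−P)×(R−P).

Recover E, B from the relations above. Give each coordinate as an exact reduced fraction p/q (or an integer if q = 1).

1. B_x = -20/3  [2·signedArea(BFA) = 131/3 ∩ 2·signedArea(BCG) = -131]
2. B_y = -5  [2·signedArea(BFA) = 131/3 ∩ 2·signedArea(BCG) = -131]
   → B = (-20/3, -5)
3. E_x = 35/6  [line 17/3·x + -12·y + -1567/18 = 0 ∩ |EB|² = 313/2]
4. E_y = -9/2  [line 17/3·x + -12·y + -1567/18 = 0 ∩ |EB|² = 313/2]
   → E = (35/6, -9/2)

B = (-20/3, -5)
E = (35/6, -9/2)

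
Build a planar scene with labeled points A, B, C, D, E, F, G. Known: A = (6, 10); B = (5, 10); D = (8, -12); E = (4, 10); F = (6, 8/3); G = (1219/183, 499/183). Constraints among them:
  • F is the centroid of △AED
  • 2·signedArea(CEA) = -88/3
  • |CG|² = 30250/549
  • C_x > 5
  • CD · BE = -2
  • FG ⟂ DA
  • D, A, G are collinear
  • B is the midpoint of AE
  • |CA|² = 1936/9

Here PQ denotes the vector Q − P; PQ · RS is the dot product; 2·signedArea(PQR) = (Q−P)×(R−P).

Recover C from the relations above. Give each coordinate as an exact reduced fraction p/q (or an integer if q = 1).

1. C_x = 6  [CD · BE = -2 ∩ 2·signedArea(CEA) = -88/3]
2. C_y = -14/3  [CD · BE = -2 ∩ 2·signedArea(CEA) = -88/3]
   → C = (6, -14/3)

C = (6, -14/3)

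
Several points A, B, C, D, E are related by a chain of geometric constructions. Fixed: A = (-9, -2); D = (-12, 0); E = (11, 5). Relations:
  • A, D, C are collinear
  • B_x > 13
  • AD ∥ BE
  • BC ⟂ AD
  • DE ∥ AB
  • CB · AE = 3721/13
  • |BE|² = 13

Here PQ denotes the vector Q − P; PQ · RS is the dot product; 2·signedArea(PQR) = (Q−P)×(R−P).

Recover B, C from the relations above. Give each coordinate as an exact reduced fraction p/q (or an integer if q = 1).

B = (14, 3)
C = (60/13, -144/13)

1. B_x = 14  [AD ∥ BE ∩ DE ∥ AB]
2. B_y = 3  [AD ∥ BE ∩ DE ∥ AB]
   → B = (14, 3)
3. C_x = 60/13  [A, D, C are collinear ∩ BC ⟂ AD]
4. C_y = -144/13  [A, D, C are collinear ∩ BC ⟂ AD]
   → C = (60/13, -144/13)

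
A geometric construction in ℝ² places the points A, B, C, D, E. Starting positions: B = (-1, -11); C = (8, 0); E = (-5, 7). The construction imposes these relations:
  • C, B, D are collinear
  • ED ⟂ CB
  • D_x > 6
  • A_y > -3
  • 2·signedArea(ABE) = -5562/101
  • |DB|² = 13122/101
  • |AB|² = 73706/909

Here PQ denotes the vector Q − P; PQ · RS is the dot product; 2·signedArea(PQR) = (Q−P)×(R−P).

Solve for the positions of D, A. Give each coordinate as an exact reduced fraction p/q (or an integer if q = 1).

A = (22/303, -208/101)
D = (628/101, -220/101)

1. D_x = 628/101  [C, B, D are collinear ∩ ED ⟂ CB]
2. D_y = -220/101  [C, B, D are collinear ∩ ED ⟂ CB]
   → D = (628/101, -220/101)
3. A_x = 22/303  [line -18·x + -4·y + -700/101 = 0 ∩ |AB|² = 73706/909]
4. A_y = -208/101  [line -18·x + -4·y + -700/101 = 0 ∩ |AB|² = 73706/909]
   → A = (22/303, -208/101)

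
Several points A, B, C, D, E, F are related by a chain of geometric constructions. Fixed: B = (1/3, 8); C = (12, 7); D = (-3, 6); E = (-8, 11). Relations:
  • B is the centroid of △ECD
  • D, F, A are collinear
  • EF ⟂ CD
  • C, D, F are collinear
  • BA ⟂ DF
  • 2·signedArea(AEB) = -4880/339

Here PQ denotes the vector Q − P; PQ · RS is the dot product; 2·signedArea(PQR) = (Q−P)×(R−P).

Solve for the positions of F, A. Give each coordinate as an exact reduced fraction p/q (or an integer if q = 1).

1. F_x = -864/113  [C, D, F are collinear ∩ EF ⟂ CD]
2. F_y = 643/113  [C, D, F are collinear ∩ EF ⟂ CD]
   → F = (-864/113, 643/113)
3. A_x = 51/113  [D, F, A are collinear ∩ BA ⟂ DF]
4. A_y = 704/113  [D, F, A are collinear ∩ BA ⟂ DF]
   → A = (51/113, 704/113)

A = (51/113, 704/113)
F = (-864/113, 643/113)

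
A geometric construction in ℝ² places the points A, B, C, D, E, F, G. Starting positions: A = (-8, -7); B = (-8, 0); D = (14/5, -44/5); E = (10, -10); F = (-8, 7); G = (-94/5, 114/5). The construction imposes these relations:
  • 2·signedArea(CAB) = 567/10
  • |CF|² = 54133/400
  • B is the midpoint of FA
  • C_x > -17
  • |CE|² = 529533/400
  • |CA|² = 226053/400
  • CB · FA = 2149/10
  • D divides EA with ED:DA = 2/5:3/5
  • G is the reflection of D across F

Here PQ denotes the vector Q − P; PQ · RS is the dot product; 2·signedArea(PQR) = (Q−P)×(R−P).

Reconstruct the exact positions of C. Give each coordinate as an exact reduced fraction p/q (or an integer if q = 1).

1. C_x = -161/10  [2·signedArea(CAB) = 567/10 ∩ CB · FA = 2149/10]
2. C_y = 307/20  [2·signedArea(CAB) = 567/10 ∩ CB · FA = 2149/10]
   → C = (-161/10, 307/20)

C = (-161/10, 307/20)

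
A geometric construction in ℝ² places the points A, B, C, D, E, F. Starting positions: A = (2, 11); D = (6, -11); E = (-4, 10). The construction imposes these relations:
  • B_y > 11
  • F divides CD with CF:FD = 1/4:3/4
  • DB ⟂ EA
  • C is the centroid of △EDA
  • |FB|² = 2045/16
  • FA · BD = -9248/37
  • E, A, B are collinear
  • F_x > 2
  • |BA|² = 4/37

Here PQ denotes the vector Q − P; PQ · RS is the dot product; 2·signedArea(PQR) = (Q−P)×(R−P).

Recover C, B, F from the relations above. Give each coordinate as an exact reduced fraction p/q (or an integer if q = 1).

B = (86/37, 409/37)
C = (4/3, 10/3)
F = (5/2, -1/4)

1. C_x = 4/3  [C is the centroid of △EDA]
2. C_y = 10/3  [C is the centroid of △EDA]
   → C = (4/3, 10/3)
3. B_x = 86/37  [E, A, B are collinear ∩ DB ⟂ EA]
4. B_y = 409/37  [E, A, B are collinear ∩ DB ⟂ EA]
   → B = (86/37, 409/37)
5. F_x = 5/2  [F divides CD with CF:FD = 1/4:3/4]
6. F_y = -1/4  [F divides CD with CF:FD = 1/4:3/4]
   → F = (5/2, -1/4)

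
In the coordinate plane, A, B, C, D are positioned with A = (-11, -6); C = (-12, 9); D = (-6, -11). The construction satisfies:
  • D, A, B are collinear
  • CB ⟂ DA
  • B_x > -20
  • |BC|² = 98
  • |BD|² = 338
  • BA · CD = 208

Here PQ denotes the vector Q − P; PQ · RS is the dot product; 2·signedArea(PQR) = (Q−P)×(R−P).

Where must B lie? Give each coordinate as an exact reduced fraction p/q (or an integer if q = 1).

1. B_x = -19  [D, A, B are collinear ∩ CB ⟂ DA]
2. B_y = 2  [D, A, B are collinear ∩ CB ⟂ DA]
   → B = (-19, 2)

B = (-19, 2)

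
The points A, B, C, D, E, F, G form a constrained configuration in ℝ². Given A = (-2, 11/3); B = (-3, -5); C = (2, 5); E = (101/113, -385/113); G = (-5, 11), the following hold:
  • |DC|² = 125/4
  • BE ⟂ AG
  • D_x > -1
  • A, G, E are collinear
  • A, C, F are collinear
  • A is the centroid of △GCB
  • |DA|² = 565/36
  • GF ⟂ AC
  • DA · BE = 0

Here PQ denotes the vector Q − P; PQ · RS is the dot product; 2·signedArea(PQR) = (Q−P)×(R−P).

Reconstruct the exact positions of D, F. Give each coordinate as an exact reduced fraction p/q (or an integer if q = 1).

1. D_x = -1/2  [line -440/113·x + -180/113·y + -220/113 = 0 ∩ |DC|² = 125/4]
2. D_y = 0  [line -440/113·x + -180/113·y + -220/113 = 0 ∩ |DC|² = 125/4]
   → D = (-1/2, 0)
3. F_x = -5/2  [A, C, F are collinear ∩ GF ⟂ AC]
4. F_y = 7/2  [A, C, F are collinear ∩ GF ⟂ AC]
   → F = (-5/2, 7/2)

D = (-1/2, 0)
F = (-5/2, 7/2)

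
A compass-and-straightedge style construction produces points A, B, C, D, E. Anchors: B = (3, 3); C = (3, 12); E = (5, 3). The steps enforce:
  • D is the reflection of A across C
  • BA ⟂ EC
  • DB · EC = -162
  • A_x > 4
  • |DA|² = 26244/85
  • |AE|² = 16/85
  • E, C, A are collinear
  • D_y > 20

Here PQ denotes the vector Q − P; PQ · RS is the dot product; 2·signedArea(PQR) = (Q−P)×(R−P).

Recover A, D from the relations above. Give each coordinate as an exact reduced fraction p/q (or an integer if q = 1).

A = (417/85, 291/85)
D = (93/85, 1749/85)

1. A_x = 417/85  [E, C, A are collinear ∩ BA ⟂ EC]
2. A_y = 291/85  [E, C, A are collinear ∩ BA ⟂ EC]
   → A = (417/85, 291/85)
3. D_x = 93/85  [D is the reflection of A across C]
4. D_y = 1749/85  [D is the reflection of A across C]
   → D = (93/85, 1749/85)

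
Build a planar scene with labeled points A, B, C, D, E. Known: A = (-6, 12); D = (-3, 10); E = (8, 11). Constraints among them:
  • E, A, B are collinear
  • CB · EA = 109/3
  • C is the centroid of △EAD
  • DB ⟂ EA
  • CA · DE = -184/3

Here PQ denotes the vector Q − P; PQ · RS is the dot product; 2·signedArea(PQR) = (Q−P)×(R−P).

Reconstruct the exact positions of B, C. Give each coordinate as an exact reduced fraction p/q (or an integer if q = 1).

1. B_x = -566/197  [E, A, B are collinear ∩ DB ⟂ EA]
2. B_y = 2320/197  [E, A, B are collinear ∩ DB ⟂ EA]
   → B = (-566/197, 2320/197)
3. C_x = -1/3  [C is the centroid of △EAD]
4. C_y = 11  [C is the centroid of △EAD]
   → C = (-1/3, 11)

B = (-566/197, 2320/197)
C = (-1/3, 11)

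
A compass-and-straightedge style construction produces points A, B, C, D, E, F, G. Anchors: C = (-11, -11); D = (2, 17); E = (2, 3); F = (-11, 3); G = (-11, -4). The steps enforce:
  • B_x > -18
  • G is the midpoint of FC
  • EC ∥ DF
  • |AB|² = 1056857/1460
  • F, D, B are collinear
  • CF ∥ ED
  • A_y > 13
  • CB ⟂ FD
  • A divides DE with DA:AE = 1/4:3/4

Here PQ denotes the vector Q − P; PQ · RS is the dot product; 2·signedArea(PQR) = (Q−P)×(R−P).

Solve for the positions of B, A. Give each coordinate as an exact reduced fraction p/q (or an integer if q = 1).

A = (2, 27/2)
B = (-6563/365, -1649/365)

1. B_x = -6563/365  [F, D, B are collinear ∩ CB ⟂ FD]
2. B_y = -1649/365  [F, D, B are collinear ∩ CB ⟂ FD]
   → B = (-6563/365, -1649/365)
3. A_x = 2  [A divides DE with DA:AE = 1/4:3/4]
4. A_y = 27/2  [A divides DE with DA:AE = 1/4:3/4]
   → A = (2, 27/2)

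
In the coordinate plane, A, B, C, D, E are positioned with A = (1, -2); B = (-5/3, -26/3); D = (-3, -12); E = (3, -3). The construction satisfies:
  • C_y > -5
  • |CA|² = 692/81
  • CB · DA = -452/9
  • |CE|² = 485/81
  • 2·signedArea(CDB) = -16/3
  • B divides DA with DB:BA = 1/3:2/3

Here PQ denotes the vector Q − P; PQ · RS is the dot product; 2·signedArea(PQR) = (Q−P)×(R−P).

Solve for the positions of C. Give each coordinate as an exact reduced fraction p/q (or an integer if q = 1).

C = (13/9, -44/9)

1. C_x = 13/9  [2·signedArea(CDB) = -16/3 ∩ CB · DA = -452/9]
2. C_y = -44/9  [2·signedArea(CDB) = -16/3 ∩ CB · DA = -452/9]
   → C = (13/9, -44/9)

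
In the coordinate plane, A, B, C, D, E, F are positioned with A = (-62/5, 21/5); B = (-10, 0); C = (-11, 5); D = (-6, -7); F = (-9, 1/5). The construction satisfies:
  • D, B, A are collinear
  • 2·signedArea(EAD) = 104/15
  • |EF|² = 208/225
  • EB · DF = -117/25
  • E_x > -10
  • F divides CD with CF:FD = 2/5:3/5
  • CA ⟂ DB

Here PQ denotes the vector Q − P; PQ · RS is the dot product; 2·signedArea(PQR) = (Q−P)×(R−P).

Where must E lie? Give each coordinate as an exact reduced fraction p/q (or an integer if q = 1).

E = (-49/5, 11/15)

1. E_x = -49/5  [2·signedArea(EAD) = 104/15 ∩ EB · DF = -117/25]
2. E_y = 11/15  [2·signedArea(EAD) = 104/15 ∩ EB · DF = -117/25]
   → E = (-49/5, 11/15)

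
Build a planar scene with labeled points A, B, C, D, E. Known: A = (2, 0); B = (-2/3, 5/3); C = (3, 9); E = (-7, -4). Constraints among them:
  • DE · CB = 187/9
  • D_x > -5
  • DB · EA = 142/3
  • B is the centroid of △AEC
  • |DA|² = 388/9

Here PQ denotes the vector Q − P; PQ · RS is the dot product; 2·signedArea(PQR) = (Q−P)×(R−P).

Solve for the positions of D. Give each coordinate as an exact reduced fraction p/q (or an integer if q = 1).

1. D_x = -4  [DE · CB = 187/9 ∩ DB · EA = 142/3]
2. D_y = -8/3  [DE · CB = 187/9 ∩ DB · EA = 142/3]
   → D = (-4, -8/3)

D = (-4, -8/3)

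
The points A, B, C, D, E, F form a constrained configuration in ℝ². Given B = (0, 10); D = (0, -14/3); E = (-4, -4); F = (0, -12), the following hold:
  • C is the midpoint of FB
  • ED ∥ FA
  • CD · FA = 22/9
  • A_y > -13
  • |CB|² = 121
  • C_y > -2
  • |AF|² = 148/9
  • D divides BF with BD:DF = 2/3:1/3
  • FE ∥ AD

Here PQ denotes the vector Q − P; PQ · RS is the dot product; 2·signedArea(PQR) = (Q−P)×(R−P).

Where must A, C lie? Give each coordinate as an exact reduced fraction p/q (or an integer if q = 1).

A = (4, -38/3)
C = (0, -1)

1. A_x = 4  [FE ∥ AD ∩ ED ∥ FA]
2. A_y = -38/3  [FE ∥ AD ∩ ED ∥ FA]
   → A = (4, -38/3)
3. C_x = 0  [C is the midpoint of FB]
4. C_y = -1  [C is the midpoint of FB]
   → C = (0, -1)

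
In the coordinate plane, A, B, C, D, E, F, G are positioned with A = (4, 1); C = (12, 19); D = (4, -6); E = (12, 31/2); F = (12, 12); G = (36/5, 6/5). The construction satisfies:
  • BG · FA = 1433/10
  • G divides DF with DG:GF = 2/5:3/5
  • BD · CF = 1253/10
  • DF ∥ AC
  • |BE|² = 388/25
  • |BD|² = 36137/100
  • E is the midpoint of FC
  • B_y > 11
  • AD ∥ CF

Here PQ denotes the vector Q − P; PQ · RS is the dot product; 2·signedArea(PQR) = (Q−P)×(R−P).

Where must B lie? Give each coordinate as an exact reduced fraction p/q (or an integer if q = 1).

1. B_x = 52/5  [BG · FA = 1433/10 ∩ BD · CF = 1253/10]
2. B_y = 119/10  [BG · FA = 1433/10 ∩ BD · CF = 1253/10]
   → B = (52/5, 119/10)

B = (52/5, 119/10)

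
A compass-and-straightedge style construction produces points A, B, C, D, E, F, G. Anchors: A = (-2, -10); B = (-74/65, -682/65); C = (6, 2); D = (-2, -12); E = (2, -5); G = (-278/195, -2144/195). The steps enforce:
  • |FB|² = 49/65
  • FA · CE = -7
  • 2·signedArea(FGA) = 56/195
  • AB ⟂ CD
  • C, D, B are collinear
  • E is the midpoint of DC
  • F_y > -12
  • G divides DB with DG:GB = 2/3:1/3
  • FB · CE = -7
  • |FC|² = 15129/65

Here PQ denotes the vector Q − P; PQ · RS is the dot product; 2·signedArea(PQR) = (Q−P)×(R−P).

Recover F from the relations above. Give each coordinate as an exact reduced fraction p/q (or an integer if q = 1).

F = (-102/65, -731/65)

1. F_x = -102/65  [2·signedArea(FGA) = 56/195 ∩ FB · CE = -7]
2. F_y = -731/65  [2·signedArea(FGA) = 56/195 ∩ FB · CE = -7]
   → F = (-102/65, -731/65)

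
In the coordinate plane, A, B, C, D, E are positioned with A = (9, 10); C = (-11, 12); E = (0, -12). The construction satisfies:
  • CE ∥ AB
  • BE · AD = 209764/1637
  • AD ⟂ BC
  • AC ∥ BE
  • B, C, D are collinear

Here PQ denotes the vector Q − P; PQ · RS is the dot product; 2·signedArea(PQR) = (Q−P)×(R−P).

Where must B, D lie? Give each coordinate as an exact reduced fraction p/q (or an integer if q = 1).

1. B_x = 20  [AC ∥ BE ∩ CE ∥ AB]
2. B_y = -14  [AC ∥ BE ∩ CE ∥ AB]
   → B = (20, -14)
3. D_x = 2825/1637  [B, C, D are collinear ∩ AD ⟂ BC]
4. D_y = 2172/1637  [B, C, D are collinear ∩ AD ⟂ BC]
   → D = (2825/1637, 2172/1637)

B = (20, -14)
D = (2825/1637, 2172/1637)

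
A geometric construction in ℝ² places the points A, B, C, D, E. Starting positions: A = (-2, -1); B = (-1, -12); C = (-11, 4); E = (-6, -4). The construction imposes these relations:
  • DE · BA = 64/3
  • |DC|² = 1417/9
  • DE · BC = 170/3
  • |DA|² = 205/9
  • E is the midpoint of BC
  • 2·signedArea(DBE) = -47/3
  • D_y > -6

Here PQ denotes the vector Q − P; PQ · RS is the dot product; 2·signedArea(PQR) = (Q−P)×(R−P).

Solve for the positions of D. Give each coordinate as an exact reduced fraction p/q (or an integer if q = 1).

1. D_x = -3  [DE · BA = 64/3 ∩ DE · BC = 170/3]
2. D_y = -17/3  [DE · BA = 64/3 ∩ DE · BC = 170/3]
   → D = (-3, -17/3)

D = (-3, -17/3)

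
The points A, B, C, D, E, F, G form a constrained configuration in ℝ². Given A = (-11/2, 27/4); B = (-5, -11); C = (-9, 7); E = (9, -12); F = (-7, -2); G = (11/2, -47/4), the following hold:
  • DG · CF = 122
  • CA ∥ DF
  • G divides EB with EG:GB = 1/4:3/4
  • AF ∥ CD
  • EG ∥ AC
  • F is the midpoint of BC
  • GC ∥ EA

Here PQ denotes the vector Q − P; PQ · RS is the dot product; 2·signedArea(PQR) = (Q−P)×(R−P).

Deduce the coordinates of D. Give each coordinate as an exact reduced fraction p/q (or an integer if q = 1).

1. D_x = -21/2  [CA ∥ DF ∩ AF ∥ CD]
2. D_y = -7/4  [CA ∥ DF ∩ AF ∥ CD]
   → D = (-21/2, -7/4)

D = (-21/2, -7/4)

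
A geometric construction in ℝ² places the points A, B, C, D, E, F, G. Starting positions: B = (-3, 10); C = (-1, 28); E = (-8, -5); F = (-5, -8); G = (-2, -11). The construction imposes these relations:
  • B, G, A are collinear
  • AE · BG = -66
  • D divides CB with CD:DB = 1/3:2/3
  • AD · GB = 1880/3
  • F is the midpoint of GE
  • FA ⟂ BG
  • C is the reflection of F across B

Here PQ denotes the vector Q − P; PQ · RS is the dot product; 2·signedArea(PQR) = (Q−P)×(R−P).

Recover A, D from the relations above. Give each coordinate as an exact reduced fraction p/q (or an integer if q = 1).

A = (-475/221, -1738/221)
D = (-5/3, 22)

1. A_x = -475/221  [B, G, A are collinear ∩ FA ⟂ BG]
2. A_y = -1738/221  [B, G, A are collinear ∩ FA ⟂ BG]
   → A = (-475/221, -1738/221)
3. D_x = -5/3  [D divides CB with CD:DB = 1/3:2/3]
4. D_y = 22  [D divides CB with CD:DB = 1/3:2/3]
   → D = (-5/3, 22)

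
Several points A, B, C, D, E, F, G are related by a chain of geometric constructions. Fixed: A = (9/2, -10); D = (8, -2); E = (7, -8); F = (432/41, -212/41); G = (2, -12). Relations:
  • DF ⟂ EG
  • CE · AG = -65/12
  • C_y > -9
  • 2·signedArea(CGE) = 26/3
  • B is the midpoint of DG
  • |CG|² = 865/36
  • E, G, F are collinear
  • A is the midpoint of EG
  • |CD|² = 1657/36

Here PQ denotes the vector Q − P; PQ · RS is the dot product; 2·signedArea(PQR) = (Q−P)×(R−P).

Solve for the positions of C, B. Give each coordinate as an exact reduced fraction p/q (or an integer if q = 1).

B = (5, -7)
C = (29/6, -8)

1. C_x = 29/6  [CE · AG = -65/12 ∩ 2·signedArea(CGE) = 26/3]
2. C_y = -8  [CE · AG = -65/12 ∩ 2·signedArea(CGE) = 26/3]
   → C = (29/6, -8)
3. B_x = 5  [B is the midpoint of DG]
4. B_y = -7  [B is the midpoint of DG]
   → B = (5, -7)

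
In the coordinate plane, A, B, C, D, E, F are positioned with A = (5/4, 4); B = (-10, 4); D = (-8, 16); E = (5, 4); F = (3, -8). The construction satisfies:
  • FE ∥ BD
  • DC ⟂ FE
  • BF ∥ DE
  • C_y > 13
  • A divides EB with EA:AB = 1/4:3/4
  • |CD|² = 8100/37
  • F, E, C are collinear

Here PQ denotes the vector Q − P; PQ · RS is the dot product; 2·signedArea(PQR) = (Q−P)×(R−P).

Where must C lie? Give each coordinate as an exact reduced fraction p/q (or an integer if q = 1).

C = (244/37, 502/37)

1. C_x = 244/37  [F, E, C are collinear ∩ DC ⟂ FE]
2. C_y = 502/37  [F, E, C are collinear ∩ DC ⟂ FE]
   → C = (244/37, 502/37)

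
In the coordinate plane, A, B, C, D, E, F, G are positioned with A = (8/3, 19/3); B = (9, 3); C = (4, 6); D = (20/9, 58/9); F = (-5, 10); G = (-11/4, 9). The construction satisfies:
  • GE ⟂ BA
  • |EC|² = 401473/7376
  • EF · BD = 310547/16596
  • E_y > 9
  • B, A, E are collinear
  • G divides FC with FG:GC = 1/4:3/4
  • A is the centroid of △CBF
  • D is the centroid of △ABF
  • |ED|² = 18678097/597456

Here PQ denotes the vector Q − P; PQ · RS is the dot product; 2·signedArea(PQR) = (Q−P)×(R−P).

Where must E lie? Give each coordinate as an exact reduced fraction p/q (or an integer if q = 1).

1. E_x = -4931/1844  [B, A, E are collinear ∩ GE ⟂ BA]
2. E_y = 8431/922  [B, A, E are collinear ∩ GE ⟂ BA]
   → E = (-4931/1844, 8431/922)

E = (-4931/1844, 8431/922)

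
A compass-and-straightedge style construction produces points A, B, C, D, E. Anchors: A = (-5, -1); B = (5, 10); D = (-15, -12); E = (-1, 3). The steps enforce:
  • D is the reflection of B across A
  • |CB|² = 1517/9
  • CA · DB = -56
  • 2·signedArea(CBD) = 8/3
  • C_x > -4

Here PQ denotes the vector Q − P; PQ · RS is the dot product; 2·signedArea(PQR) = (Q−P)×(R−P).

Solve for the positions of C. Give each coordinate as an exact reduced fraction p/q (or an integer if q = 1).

1. C_x = -11/3  [2·signedArea(CBD) = 8/3 ∩ CA · DB = -56]
2. C_y = 1/3  [2·signedArea(CBD) = 8/3 ∩ CA · DB = -56]
   → C = (-11/3, 1/3)

C = (-11/3, 1/3)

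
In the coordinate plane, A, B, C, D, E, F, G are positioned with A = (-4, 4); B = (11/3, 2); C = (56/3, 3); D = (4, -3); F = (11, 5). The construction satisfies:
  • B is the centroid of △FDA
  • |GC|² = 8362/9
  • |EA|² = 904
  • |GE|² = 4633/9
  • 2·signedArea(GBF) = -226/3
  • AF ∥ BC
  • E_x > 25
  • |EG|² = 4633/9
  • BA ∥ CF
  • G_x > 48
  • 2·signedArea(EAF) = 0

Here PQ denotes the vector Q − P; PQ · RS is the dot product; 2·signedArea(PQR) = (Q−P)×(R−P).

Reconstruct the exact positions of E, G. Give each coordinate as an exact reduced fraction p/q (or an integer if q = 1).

1. E_x = 26  [line -1·x + 15·y + -64 = 0 ∩ |EA|² = 904]
2. E_y = 6  [line -1·x + 15·y + -64 = 0 ∩ |EA|² = 904]
   → E = (26, 6)
3. G_x = 145/3  [line -3·x + 22/3·y + 215/3 = 0 ∩ |EG|² = 4633/9]
4. G_y = 10  [line -3·x + 22/3·y + 215/3 = 0 ∩ |EG|² = 4633/9]
   → G = (145/3, 10)

E = (26, 6)
G = (145/3, 10)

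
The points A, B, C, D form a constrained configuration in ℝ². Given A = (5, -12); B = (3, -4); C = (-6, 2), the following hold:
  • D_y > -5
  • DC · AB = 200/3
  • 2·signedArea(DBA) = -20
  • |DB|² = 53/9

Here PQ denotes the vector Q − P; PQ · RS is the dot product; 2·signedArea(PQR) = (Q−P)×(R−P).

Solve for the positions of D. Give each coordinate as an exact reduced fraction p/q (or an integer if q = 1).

1. D_x = 2/3  [2·signedArea(DBA) = -20 ∩ DC · AB = 200/3]
2. D_y = -14/3  [2·signedArea(DBA) = -20 ∩ DC · AB = 200/3]
   → D = (2/3, -14/3)

D = (2/3, -14/3)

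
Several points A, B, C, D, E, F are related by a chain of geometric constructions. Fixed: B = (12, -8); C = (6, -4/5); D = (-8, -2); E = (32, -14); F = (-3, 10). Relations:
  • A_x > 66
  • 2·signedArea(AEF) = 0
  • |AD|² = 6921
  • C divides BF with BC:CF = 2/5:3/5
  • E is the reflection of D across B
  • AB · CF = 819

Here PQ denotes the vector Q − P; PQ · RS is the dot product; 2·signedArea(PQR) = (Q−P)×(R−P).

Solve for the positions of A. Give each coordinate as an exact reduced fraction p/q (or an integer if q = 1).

A = (67, -38)

1. A_x = 67  [2·signedArea(AEF) = 0 ∩ AB · CF = 819]
2. A_y = -38  [2·signedArea(AEF) = 0 ∩ AB · CF = 819]
   → A = (67, -38)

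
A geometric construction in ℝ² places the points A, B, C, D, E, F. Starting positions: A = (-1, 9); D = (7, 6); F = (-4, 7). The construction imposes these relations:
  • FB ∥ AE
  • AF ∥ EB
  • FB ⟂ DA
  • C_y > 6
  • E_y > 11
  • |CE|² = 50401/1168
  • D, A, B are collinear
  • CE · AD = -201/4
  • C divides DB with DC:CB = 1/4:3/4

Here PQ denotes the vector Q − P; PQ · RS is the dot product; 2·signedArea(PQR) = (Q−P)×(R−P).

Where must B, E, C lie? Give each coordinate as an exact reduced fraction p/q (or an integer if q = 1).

1. B_x = -217/73  [D, A, B are collinear ∩ FB ⟂ DA]
2. B_y = 711/73  [D, A, B are collinear ∩ FB ⟂ DA]
   → B = (-217/73, 711/73)
3. E_x = 2/73  [AF ∥ EB ∩ FB ∥ AE]
4. E_y = 857/73  [AF ∥ EB ∩ FB ∥ AE]
   → E = (2/73, 857/73)
5. C_x = 329/73  [C divides DB with DC:CB = 1/4:3/4]
6. C_y = 2025/292  [C divides DB with DC:CB = 1/4:3/4]
   → C = (329/73, 2025/292)

B = (-217/73, 711/73)
C = (329/73, 2025/292)
E = (2/73, 857/73)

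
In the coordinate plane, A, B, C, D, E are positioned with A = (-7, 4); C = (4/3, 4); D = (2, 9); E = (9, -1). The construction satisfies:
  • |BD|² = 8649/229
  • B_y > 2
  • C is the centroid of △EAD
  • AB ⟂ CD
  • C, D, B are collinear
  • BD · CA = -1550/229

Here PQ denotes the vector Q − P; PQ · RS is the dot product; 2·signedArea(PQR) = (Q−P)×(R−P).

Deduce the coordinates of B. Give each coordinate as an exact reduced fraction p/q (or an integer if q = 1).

B = (272/229, 666/229)

1. B_x = 272/229  [C, D, B are collinear ∩ AB ⟂ CD]
2. B_y = 666/229  [C, D, B are collinear ∩ AB ⟂ CD]
   → B = (272/229, 666/229)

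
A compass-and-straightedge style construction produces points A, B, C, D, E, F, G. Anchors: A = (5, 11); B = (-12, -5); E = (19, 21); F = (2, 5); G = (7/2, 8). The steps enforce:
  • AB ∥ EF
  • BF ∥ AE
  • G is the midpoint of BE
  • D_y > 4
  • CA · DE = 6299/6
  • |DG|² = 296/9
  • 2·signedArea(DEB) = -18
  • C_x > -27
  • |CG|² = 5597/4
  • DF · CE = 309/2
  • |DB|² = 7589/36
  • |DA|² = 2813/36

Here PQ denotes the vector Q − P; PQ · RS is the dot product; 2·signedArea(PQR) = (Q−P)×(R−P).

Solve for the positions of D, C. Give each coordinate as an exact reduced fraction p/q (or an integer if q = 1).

C = (-26, -15)
D = (-7/6, 14/3)

1. D_x = -7/6  [line 26·x + -31·y + 175 = 0 ∩ |DB|² = 7589/36]
2. D_y = 14/3  [line 26·x + -31·y + 175 = 0 ∩ |DB|² = 7589/36]
   → D = (-7/6, 14/3)
3. C_x = -26  [DF · CE = 309/2 ∩ CA · DE = 6299/6]
4. C_y = -15  [DF · CE = 309/2 ∩ CA · DE = 6299/6]
   → C = (-26, -15)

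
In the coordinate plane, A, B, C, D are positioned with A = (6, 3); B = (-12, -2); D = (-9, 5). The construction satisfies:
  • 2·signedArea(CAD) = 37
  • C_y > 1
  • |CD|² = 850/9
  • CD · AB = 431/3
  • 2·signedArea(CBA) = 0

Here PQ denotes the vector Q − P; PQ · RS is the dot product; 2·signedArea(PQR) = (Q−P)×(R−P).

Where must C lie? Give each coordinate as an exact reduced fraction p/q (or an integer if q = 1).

C = (0, 4/3)

1. C_x = 0  [2·signedArea(CBA) = 0 ∩ 2·signedArea(CAD) = 37]
2. C_y = 4/3  [2·signedArea(CBA) = 0 ∩ 2·signedArea(CAD) = 37]
   → C = (0, 4/3)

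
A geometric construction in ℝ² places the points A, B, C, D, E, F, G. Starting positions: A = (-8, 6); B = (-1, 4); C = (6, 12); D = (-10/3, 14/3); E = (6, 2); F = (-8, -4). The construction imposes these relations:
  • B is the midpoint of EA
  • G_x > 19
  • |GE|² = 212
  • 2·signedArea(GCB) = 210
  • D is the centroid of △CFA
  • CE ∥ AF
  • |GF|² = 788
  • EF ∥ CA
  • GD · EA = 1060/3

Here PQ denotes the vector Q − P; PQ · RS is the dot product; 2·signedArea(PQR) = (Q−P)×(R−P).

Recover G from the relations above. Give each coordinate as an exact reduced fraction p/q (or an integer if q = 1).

G = (20, -2)

1. G_x = 20  [GD · EA = 1060/3 ∩ 2·signedArea(GCB) = 210]
2. G_y = -2  [GD · EA = 1060/3 ∩ 2·signedArea(GCB) = 210]
   → G = (20, -2)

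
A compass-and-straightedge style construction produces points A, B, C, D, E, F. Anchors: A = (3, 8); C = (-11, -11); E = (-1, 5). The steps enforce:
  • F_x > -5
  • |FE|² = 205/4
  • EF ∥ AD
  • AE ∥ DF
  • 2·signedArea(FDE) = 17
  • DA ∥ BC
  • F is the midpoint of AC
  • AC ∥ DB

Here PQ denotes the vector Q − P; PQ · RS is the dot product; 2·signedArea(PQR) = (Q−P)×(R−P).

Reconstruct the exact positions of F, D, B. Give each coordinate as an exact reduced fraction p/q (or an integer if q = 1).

1. F_x = -4  [F is the midpoint of AC]
2. F_y = -3/2  [F is the midpoint of AC]
   → F = (-4, -3/2)
3. D_x = 0  [AE ∥ DF ∩ EF ∥ AD]
4. D_y = 3/2  [AE ∥ DF ∩ EF ∥ AD]
   → D = (0, 3/2)
5. B_x = -14  [DA ∥ BC ∩ AC ∥ DB]
6. B_y = -35/2  [DA ∥ BC ∩ AC ∥ DB]
   → B = (-14, -35/2)

B = (-14, -35/2)
D = (0, 3/2)
F = (-4, -3/2)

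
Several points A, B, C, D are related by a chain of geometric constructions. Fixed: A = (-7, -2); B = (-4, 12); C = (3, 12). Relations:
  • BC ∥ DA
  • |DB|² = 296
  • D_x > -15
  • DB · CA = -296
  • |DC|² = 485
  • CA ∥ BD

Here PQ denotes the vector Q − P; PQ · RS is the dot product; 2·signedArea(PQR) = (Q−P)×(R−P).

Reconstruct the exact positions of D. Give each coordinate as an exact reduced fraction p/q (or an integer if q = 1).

D = (-14, -2)

1. D_x = -14  [BC ∥ DA ∩ CA ∥ BD]
2. D_y = -2  [BC ∥ DA ∩ CA ∥ BD]
   → D = (-14, -2)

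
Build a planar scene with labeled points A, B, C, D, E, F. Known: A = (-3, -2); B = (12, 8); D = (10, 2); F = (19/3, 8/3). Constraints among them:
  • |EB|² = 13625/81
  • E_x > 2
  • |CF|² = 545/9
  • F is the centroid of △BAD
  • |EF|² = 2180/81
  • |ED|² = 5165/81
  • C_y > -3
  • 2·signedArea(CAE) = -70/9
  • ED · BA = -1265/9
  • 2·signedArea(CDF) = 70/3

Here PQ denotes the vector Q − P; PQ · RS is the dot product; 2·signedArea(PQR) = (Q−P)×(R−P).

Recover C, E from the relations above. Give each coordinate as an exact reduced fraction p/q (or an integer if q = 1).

C = (2/3, -8/3)
E = (23/9, -8/9)

1. C_x = 2/3  [line -2/3·x + -11/3·y + -28/3 = 0 ∩ |CF|² = 545/9]
2. C_y = -8/3  [line -2/3·x + -11/3·y + -28/3 = 0 ∩ |CF|² = 545/9]
   → C = (2/3, -8/3)
3. E_x = 23/9  [2·signedArea(CAE) = -70/9 ∩ ED · BA = -1265/9]
4. E_y = -8/9  [2·signedArea(CAE) = -70/9 ∩ ED · BA = -1265/9]
   → E = (23/9, -8/9)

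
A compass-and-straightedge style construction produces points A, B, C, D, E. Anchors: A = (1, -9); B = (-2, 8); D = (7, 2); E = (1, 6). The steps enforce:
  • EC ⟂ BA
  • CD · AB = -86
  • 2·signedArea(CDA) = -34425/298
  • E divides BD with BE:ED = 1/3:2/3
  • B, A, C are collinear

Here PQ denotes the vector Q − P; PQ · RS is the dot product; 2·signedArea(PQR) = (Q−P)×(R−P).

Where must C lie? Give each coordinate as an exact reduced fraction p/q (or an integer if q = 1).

1. C_x = -467/298  [B, A, C are collinear ∩ EC ⟂ BA]
2. C_y = 1653/298  [B, A, C are collinear ∩ EC ⟂ BA]
   → C = (-467/298, 1653/298)

C = (-467/298, 1653/298)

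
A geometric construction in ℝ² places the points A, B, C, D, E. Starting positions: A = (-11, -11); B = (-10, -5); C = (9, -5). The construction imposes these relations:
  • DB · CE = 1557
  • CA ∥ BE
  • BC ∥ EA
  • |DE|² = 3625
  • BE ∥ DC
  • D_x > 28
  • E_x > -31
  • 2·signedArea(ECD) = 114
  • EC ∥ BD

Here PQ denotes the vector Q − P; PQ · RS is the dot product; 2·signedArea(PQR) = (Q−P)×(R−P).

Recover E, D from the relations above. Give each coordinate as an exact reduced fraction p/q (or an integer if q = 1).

D = (29, 1)
E = (-30, -11)

1. E_x = -30  [BC ∥ EA ∩ CA ∥ BE]
2. E_y = -11  [BC ∥ EA ∩ CA ∥ BE]
   → E = (-30, -11)
3. D_x = 29  [BE ∥ DC ∩ EC ∥ BD]
4. D_y = 1  [BE ∥ DC ∩ EC ∥ BD]
   → D = (29, 1)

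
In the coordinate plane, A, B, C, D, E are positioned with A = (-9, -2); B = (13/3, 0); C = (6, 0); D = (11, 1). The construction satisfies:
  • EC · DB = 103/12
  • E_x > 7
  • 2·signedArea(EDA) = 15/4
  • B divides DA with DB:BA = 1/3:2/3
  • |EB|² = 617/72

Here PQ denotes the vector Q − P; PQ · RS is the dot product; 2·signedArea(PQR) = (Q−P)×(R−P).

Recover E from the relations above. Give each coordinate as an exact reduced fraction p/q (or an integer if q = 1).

1. E_x = 29/4  [2·signedArea(EDA) = 15/4 ∩ EC · DB = 103/12]
2. E_y = 1/4  [2·signedArea(EDA) = 15/4 ∩ EC · DB = 103/12]
   → E = (29/4, 1/4)

E = (29/4, 1/4)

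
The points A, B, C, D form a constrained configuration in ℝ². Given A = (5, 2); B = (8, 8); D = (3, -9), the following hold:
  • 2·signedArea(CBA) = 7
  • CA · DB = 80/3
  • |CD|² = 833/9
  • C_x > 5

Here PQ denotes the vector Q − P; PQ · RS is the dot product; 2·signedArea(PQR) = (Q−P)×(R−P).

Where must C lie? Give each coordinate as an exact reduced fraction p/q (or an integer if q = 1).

1. C_x = 16/3  [2·signedArea(CBA) = 7 ∩ CA · DB = 80/3]
2. C_y = 1/3  [2·signedArea(CBA) = 7 ∩ CA · DB = 80/3]
   → C = (16/3, 1/3)

C = (16/3, 1/3)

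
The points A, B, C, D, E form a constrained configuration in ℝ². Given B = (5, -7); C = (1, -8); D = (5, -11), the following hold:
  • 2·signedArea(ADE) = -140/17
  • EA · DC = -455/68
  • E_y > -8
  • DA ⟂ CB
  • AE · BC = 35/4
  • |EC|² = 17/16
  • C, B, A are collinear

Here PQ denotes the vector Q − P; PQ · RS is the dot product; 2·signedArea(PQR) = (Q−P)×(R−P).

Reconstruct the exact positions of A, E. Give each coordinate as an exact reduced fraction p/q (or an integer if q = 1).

1. A_x = 69/17  [C, B, A are collinear ∩ DA ⟂ CB]
2. A_y = -123/17  [C, B, A are collinear ∩ DA ⟂ CB]
   → A = (69/17, -123/17)
3. E_x = 2  [EA · DC = -455/68 ∩ AE · BC = 35/4]
4. E_y = -31/4  [EA · DC = -455/68 ∩ AE · BC = 35/4]
   → E = (2, -31/4)

A = (69/17, -123/17)
E = (2, -31/4)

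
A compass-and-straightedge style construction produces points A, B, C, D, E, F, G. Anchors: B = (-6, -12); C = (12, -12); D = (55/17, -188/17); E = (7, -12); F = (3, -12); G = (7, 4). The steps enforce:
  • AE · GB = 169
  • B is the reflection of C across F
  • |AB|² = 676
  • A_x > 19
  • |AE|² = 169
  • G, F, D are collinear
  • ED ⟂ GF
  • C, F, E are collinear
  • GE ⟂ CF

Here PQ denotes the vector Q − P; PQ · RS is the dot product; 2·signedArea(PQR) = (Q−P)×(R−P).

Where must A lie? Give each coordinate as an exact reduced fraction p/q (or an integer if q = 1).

1. A_x = 20  [line 13·x + 16·y + -68 = 0 ∩ |AE|² = 169]
2. A_y = -12  [line 13·x + 16·y + -68 = 0 ∩ |AE|² = 169]
   → A = (20, -12)

A = (20, -12)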